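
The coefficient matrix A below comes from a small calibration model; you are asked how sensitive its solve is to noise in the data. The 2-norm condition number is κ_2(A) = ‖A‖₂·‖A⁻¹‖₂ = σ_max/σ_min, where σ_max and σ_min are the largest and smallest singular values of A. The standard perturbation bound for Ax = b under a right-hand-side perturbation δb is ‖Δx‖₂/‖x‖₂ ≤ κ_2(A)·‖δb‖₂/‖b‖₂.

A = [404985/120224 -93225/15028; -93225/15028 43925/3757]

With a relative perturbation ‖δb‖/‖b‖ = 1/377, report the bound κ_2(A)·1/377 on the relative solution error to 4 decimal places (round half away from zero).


M = AᵀA = [2492147025/50013184 -584054625/6251648; -584054625/6251648 136890625/781456]. tr(M)=38938225/173056, det(M)=140625/173056
eigenvalues of AᵀA: λ = (tr ± √(tr²−4·det))/2 = 225, 625/173056
σ_max=√225=15, σ_min=√(625/173056)=(25/416) → κ = 249.6000
worst-case relative error ≤ 249.6000 × 1/377 = 0.6621

0.6621


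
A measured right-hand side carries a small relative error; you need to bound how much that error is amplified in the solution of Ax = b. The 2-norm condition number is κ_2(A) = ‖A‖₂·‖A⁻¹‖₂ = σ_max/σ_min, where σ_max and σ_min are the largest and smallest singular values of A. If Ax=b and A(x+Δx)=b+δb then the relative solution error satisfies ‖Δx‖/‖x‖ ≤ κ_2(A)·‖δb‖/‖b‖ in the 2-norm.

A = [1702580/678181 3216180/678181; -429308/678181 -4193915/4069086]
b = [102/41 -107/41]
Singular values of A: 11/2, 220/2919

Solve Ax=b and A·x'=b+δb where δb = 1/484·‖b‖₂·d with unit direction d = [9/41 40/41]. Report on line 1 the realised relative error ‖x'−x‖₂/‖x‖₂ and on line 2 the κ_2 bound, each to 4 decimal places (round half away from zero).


0.0037
0.1508

σ_max = 11/2, σ_min = 220/2919
κ = σ_max/σ_min = (11/2)/(220/2919) = 72.9750
bound on ‖Δx‖/‖x‖: κ·ε = 72.9750·1/484 = 0.1508
solve Ax = b  →  x = [23.6711 -12.0064]
‖b‖ = 3.6056, ‖x‖ = 26.5420
Δx = A⁻¹·δb where δb = 1/484·3.6056·d; ‖Δx‖ = 0.0988
realised ‖Δx‖/‖x‖ = 0.0037
so the bound overstates the realised error by a factor of ≈ 40.4878 (computed from the unrounded values)


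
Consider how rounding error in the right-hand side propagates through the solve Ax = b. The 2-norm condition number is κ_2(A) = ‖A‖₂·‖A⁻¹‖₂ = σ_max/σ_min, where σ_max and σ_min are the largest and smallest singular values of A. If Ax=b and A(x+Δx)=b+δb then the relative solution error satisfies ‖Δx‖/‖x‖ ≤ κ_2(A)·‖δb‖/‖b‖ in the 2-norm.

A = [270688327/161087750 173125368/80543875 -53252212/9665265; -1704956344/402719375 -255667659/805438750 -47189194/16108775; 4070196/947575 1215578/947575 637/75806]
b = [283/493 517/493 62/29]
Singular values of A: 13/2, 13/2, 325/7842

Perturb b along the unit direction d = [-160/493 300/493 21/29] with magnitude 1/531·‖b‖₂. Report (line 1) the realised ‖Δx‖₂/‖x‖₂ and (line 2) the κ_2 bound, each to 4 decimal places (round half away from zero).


0.0023
0.2954

σ_max = 13/2, σ_min = 325/7842
condition number: (13/2) ÷ (325/7842) = 156.8400
κ_2(A)·‖δb‖/‖b‖ = 0.2954
solve Ax = b  →  x = [-12.8362 44.5594 13.3647]
‖b‖₂ = 2.4495 and ‖x‖₂ = 48.2590
with δb = [-0.0015 0.0028 0.0033], A·Δx = δb → ‖Δx‖ = 0.1113
relative error = 0.0023
tightness: 0.0023 against a bound of 0.2954 (unrounded ratio ≈ 0.0078)


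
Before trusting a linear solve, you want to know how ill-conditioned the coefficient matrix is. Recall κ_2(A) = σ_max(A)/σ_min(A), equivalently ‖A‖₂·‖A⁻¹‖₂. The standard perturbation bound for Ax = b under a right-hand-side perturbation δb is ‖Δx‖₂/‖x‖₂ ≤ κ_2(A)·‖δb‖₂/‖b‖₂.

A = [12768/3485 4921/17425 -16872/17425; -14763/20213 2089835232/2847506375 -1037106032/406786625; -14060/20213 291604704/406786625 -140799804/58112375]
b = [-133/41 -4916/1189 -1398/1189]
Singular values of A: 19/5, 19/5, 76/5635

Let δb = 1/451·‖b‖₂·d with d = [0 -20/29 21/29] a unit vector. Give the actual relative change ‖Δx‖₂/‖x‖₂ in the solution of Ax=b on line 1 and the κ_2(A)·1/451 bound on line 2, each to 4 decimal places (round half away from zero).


0.0060
0.6247

from the listed singular values, σ₁ = 19/5, σ_n = 76/5635
κ_2(A) = (19/5) / (76/5635) = 281.7500
κ_2(A)·‖δb‖/‖b‖ = 0.6247
solve Ax = b  →  x = [-0.5573 142.0241 42.6653]
‖b‖ = 5.3852, ‖x‖ = 148.2953
re-solving with b+δb shifts x by Δx of norm 0.8853
relative error = 0.0060
tightness: 0.0060 against a bound of 0.6247 (unrounded ratio ≈ 0.0096)


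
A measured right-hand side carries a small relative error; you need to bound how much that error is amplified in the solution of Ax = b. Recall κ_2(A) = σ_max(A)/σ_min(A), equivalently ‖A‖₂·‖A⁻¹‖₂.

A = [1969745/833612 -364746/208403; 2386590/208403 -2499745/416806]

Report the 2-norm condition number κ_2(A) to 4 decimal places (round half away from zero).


form AᵀA = [195576625/1430416 -13019715/178802; -13019715/178802 13957921/357604] with trace 251408309/1430416 and determinant 197262025/5721664
λ_max, λ_min = (251408309/1430416 ± √62923971077487081/2046089933056)/2 = 2809/16, 70225/357604
κ = σ_max/σ_min = (53/4)/(265/598) = 29.9000

29.9000


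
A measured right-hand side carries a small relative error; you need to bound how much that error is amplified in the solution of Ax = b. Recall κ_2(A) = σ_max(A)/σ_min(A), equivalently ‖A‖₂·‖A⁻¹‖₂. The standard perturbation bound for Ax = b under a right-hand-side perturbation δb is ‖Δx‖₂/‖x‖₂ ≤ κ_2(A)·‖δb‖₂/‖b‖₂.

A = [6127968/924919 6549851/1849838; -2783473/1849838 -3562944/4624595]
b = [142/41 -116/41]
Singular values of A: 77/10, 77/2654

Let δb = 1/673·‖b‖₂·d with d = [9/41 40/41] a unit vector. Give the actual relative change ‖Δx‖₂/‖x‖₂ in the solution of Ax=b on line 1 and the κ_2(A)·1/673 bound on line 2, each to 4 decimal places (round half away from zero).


0.0033
0.3944

from the listed singular values, σ₁ = 77/10, σ_n = 77/2654
condition number: (77/10) ÷ (77/2654) = 265.4000
bound on ‖Δx‖/‖x‖: κ·ε = 265.4000·1/673 = 0.3944
solve Ax = b  →  x = [32.8984 -60.5806]
‖b‖ = 4.4721, ‖x‖ = 68.9370
with δb = [0.0015 0.0065], A·Δx = δb → ‖Δx‖ = 0.2290
realised ‖Δx‖/‖x‖ = 0.0033
realised/bound (from unrounded values) ≈ 0.0084


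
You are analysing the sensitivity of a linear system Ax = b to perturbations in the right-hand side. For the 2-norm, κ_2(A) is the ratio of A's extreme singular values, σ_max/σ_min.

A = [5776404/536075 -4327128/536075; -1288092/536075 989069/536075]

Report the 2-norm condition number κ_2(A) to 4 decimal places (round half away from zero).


392.2500

form AᵀA = [4167284256/34191125 -3125431452/34191125; -3125431452/34191125 2344115909/34191125] with trace 1302280033/6838225 and determinant 40297104/170955625
λ_max, λ_min = (1302280033/6838225 ± √67835567785769641/1870452846025)/2 = 4761/25, 8464/6838225
κ = σ_max/σ_min = (69/5)/(92/2615) = 392.2500


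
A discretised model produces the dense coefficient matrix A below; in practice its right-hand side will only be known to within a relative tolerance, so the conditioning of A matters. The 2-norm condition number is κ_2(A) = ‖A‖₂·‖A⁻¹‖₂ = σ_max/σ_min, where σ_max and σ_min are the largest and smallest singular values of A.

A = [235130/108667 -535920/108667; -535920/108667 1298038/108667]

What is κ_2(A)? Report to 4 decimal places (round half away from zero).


128.6000

M = AᵀA = [2026605700/69872881 -4861866240/69872881; -4861866240/69872881 11669307076/69872881]. tr(M)=81040904/413449, det(M)=960400/413449
λ_max, λ_min = (81040904/413449 ± √6566039815458816/170940075601)/2 = 196, 4900/413449
κ = σ_max/σ_min = 14/(70/643) = 128.6000


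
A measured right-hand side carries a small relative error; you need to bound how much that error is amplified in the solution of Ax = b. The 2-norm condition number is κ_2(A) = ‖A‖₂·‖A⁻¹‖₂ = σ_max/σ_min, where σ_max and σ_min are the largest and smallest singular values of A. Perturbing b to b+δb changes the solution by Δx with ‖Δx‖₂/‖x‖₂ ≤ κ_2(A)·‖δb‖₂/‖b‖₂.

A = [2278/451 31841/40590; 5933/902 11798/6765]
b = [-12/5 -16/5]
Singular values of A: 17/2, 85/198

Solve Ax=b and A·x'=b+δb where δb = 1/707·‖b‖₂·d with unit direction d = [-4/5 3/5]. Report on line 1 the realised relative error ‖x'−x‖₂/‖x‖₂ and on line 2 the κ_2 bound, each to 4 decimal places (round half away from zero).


σ_max = 17/2, σ_min = 85/198
κ_2(A) = (17/2) / (85/198) = 19.8000
bound on ‖Δx‖/‖x‖: κ·ε = 19.8000·1/707 = 0.0280
solve Ax = b  →  x = [-0.4591 -0.1033]
‖b‖₂ = 4.0000 and ‖x‖₂ = 0.4706
δb = ε·‖b‖·d = [-0.0045 0.0034]; solving A·Δx = δb gives ‖Δx‖ = 0.0132
relative error = 0.0280
realised/bound = 1 exactly: the bound is attained for this b and d

0.0280
0.0280


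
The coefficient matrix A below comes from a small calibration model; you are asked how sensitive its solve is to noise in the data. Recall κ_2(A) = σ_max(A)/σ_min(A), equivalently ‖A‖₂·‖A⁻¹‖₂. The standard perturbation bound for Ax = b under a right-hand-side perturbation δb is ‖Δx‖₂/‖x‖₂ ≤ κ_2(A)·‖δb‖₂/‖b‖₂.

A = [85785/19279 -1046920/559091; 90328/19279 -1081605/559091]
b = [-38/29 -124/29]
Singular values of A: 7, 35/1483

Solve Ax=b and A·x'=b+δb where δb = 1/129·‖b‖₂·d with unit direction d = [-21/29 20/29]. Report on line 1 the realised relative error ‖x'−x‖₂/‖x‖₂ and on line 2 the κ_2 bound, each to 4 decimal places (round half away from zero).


largest singular value 7, smallest 35/1483
condition number: 7 ÷ (35/1483) = 296.6000
bound on ‖Δx‖/‖x‖: κ·ε = 296.6000·1/129 = 2.2992
solve Ax = b  →  x = [-33.1209 -78.0044]
2-norm of b is 4.4721; of x, 84.7448
δb = ε·‖b‖·d = [-0.0251 0.0239]; solving A·Δx = δb gives ‖Δx‖ = 1.4689
dividing the unrounded norms, ‖Δx‖/‖x‖ = 0.0173
tightness: 0.0173 against a bound of 2.2992 (unrounded ratio ≈ 0.0075)

0.0173
2.2992


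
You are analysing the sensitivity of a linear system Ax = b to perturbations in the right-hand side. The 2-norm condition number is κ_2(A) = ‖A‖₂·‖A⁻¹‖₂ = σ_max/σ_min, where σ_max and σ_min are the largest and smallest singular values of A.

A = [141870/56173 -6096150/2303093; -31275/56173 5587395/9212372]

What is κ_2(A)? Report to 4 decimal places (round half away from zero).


AᵀA = [21105222525/3155405929 -88638755625/12621623716; -88638755625/12621623716 372294884025/50486494864]; tr = 844207425/60031504, det = 50625/15007876
eigenvalues of AᵀA: λ = (tr ± √(tr²−4·det))/2 = 225/16, 900/3751969
κ_2(A) = √(λ_max/λ_min) = √((225/16) / (900/3751969)) = 242.1250

242.1250


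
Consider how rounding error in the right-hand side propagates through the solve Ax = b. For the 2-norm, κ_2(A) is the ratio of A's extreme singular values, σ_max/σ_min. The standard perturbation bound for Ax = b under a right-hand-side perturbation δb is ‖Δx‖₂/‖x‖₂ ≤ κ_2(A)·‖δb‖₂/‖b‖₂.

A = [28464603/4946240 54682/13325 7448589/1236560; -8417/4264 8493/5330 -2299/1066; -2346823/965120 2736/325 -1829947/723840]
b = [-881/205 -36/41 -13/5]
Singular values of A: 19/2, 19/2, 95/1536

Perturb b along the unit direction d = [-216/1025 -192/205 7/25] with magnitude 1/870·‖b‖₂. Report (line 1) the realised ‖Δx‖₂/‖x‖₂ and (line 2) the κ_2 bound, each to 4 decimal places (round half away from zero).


0.0059
0.1766

largest singular value 19/2, smallest 95/1536
κ_2(A) = (19/2) / (95/1536) = 153.6000
perturbation bound = 153.6000·1/870 = 0.1766
solve Ax = b  →  x = [-11.8924 -0.4534 10.9571]
‖b‖₂ = 5.0990 and ‖x‖₂ = 16.1770
Δx = A⁻¹·δb where δb = 1/870·5.0990·d; ‖Δx‖ = 0.0948
relative error = 0.0059
so the bound overstates the realised error by a factor of ≈ 30.1394 (computed from the unrounded values)


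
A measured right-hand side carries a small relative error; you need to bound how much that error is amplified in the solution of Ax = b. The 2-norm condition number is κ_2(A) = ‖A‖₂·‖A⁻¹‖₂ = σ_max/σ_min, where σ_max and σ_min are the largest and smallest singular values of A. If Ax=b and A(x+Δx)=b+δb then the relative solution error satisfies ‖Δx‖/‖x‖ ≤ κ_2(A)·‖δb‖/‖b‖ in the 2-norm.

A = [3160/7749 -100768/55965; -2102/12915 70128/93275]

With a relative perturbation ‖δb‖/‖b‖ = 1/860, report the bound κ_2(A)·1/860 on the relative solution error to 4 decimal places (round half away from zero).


0.3434

M = AᵀA = [289405636/1501175025 -714411808/833986125; -714411808/833986125 1764001024/463325625]. tr(M)=89303524/22325625, det(M)=4096/22325625
char-poly roots: 4 and 1024/22325625
so κ_2 = √(4 / (1024/22325625)) = 295.3125
perturbation bound = 295.3125·1/860 = 0.3434


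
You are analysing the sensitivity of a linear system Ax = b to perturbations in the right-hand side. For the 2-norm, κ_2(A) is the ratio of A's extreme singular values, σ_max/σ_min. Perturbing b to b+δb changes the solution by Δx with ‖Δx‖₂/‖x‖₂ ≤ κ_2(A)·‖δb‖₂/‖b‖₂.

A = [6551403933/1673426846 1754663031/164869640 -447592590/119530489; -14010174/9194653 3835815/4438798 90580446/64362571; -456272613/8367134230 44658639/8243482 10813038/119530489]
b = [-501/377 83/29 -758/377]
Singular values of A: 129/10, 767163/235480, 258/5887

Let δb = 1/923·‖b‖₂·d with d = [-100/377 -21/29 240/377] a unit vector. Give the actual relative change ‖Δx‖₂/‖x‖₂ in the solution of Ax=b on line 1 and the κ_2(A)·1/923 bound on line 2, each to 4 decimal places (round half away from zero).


σ_max = 129/10, σ_min = 258/5887
κ = σ_max/σ_min = (129/10)/(258/5887) = 294.3500
bound on ‖Δx‖/‖x‖: κ·ε = 294.3500·1/923 = 0.3189
solve Ax = b  →  x = [-47.4577 -0.0251 -49.3332]
2-norm of b is 3.7417; of x, 68.4544
Δx = A⁻¹·δb where δb = 1/923·3.7417·d; ‖Δx‖ = 0.0925
dividing the unrounded norms, ‖Δx‖/‖x‖ = 0.0014
tightness: 0.0014 against a bound of 0.3189 (unrounded ratio ≈ 0.0042)

0.0014
0.3189


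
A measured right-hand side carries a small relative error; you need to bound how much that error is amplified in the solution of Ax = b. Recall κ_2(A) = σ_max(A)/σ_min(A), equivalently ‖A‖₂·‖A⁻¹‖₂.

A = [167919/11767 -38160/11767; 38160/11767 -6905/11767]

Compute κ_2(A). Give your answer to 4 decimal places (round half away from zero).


form AᵀA = [17640081/82369 -3968640/82369; -3968640/82369 894625/82369] with trace 11026/49 and determinant 225/49
eigenvalues of AᵀA: λ = (tr ± √(tr²−4·det))/2 = 225, 1/49
so κ_2 = √(225 / (1/49)) = 105.0000

105.0000


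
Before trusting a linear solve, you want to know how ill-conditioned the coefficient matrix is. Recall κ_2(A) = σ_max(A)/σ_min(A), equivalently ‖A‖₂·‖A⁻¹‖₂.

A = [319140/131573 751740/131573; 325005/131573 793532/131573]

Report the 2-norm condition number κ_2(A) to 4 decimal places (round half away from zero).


157.0500

form AᵀA = [246704625/20584369 591928860/20584369; 591928860/20584369 1420696864/20584369] with trace 9866281/121801 and determinant 32400/121801
solving λ² − 9866281/121801·λ + 32400/121801 = 0 gives λ = 81, 400/121801
so κ_2 = √(81 / (400/121801)) = 157.0500


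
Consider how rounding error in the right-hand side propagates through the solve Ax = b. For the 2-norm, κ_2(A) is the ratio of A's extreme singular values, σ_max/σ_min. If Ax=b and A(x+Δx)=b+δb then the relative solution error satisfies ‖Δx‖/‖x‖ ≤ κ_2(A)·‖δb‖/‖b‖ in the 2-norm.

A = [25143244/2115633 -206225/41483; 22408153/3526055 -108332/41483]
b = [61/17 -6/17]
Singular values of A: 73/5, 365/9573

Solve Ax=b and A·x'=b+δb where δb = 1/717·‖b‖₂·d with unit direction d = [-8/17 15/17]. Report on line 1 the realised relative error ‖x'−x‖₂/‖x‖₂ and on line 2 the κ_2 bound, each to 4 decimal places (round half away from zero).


0.0025
0.5341

σ_max = 73/5, σ_min = 365/9573
κ_2(A) = (73/5) / (365/9573) = 382.9200
perturbation bound = 382.9200·1/717 = 0.5341
solve Ax = b  →  x = [-19.9852 -48.4988]
‖b‖₂ = 3.6056 and ‖x‖₂ = 52.4552
Δx = A⁻¹·δb where δb = 1/717·3.6056·d; ‖Δx‖ = 0.1319
relative error = 0.0025
realised/bound (from unrounded values) ≈ 0.0047


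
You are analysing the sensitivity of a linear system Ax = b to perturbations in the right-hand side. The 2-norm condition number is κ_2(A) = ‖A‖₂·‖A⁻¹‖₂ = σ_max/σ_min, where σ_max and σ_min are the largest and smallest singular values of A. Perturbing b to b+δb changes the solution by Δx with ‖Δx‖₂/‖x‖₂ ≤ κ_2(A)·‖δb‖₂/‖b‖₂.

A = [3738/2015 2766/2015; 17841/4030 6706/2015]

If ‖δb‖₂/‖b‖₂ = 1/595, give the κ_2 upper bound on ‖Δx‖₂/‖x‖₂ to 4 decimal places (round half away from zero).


0.6252

form AᵀA = [2214153/96100 415149/24025; 415149/24025 311368/24025] with trace 138385/3844 and determinant 9/961
eigenvalues of AᵀA: λ = (tr ± √(tr²−4·det))/2 = 36, 1/3844
κ_2(A) = √(λ_max/λ_min) = √(36 / (1/3844)) = 372.0000
worst-case relative error ≤ 372.0000 × 1/595 = 0.6252


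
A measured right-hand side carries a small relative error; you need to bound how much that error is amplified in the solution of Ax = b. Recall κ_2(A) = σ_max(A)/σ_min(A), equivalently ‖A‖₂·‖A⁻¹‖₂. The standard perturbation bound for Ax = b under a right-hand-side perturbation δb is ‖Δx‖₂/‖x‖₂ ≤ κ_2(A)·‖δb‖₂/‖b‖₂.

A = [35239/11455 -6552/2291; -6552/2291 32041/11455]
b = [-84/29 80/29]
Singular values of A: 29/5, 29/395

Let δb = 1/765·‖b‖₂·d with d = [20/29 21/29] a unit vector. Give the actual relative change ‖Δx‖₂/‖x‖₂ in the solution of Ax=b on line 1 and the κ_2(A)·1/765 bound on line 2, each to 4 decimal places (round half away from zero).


from the listed singular values, σ₁ = 29/5, σ_n = 29/395
κ = σ_max/σ_min = (29/5)/(29/395) = 79.0000
perturbation bound = 79.0000·1/765 = 0.1033
solve Ax = b  →  x = [-0.4994 0.4756]
2-norm of b is 4.0000; of x, 0.6897
Δx = A⁻¹·δb where δb = 1/765·4.0000·d; ‖Δx‖ = 0.0712
realised ‖Δx‖/‖x‖ = 0.1033
realised/bound = 1 exactly: the bound is attained for this b and d

0.1033
0.1033


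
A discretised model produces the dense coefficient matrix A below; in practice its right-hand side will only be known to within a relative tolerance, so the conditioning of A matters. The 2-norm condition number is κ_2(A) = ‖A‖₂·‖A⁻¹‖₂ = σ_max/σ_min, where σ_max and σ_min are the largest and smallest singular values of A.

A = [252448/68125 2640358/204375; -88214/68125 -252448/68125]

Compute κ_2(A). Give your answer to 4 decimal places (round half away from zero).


65.4000

M = AᵀA = [114418724/7425625 1173378304/22276875; 1173378304/22276875 12072096484/66830625]. tr(M)=20962984/106929, det(M)=960400/106929
char-poly roots: 196 and 4900/106929
κ = σ_max/σ_min = 14/(70/327) = 65.4000


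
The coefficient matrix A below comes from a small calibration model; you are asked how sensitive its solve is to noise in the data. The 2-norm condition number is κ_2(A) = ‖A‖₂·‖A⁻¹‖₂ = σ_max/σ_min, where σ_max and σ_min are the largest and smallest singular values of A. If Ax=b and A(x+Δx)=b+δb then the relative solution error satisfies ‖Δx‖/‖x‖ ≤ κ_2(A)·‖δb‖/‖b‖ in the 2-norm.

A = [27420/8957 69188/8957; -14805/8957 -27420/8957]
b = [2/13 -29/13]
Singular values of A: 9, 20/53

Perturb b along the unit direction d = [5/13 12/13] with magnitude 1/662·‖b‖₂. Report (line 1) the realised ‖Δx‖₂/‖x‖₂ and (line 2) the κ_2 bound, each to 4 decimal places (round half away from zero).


0.0017
0.0360

from the listed singular values, σ₁ = 9, σ_n = 20/53
κ = σ_max/σ_min = 9/(20/53) = 23.8500
worst-case relative error ≤ 23.8500 × 1/662 = 0.0360
solve Ax = b  →  x = [4.9350 -1.9359]
2-norm of b is 2.2361; of x, 5.3012
δb = ε·‖b‖·d = [0.0013 0.0031]; solving A·Δx = δb gives ‖Δx‖ = 0.0090
relative error = 0.0017
so the bound overstates the realised error by a factor of ≈ 21.3368 (computed from the unrounded values)


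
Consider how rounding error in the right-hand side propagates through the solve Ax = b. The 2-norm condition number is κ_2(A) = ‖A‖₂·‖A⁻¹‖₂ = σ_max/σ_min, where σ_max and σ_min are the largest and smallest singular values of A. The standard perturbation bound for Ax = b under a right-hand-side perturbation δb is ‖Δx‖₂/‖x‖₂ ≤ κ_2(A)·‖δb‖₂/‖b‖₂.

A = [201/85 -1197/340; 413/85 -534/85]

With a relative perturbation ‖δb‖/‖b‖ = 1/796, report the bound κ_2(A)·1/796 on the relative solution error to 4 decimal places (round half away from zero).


form AᵀA = [146/5 -777/20; -777/20 4149/80] with trace 1297/16 and determinant 81/16
eigenvalues of AᵀA: λ = (tr ± √(tr²−4·det))/2 = 81, 1/16
σ_max=√81=9, σ_min=√(1/16)=(1/4) → κ = 36.0000
worst-case relative error ≤ 36.0000 × 1/796 = 0.0452

0.0452


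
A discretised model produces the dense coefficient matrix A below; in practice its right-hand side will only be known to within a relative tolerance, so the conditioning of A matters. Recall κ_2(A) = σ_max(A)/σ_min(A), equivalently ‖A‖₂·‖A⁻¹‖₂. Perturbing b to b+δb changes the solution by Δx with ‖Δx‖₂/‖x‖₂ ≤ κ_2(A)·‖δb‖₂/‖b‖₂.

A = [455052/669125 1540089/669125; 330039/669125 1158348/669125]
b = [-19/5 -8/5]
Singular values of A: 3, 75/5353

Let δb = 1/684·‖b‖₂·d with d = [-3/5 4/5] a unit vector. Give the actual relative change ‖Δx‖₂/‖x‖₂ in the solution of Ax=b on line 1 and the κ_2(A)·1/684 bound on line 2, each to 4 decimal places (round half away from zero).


σ_max = 3, σ_min = 75/5353
κ_2(A) = 3 / (75/5353) = 214.1200
perturbation bound = 214.1200·1/684 = 0.3130
solve Ax = b  →  x = [-68.8917 18.7045]
2-norm of b is 4.1231; of x, 71.3858
with δb = [-0.0036 0.0048], A·Δx = δb → ‖Δx‖ = 0.4302
realised ‖Δx‖/‖x‖ = 0.0060
so the bound overstates the realised error by a factor of ≈ 51.9408 (computed from the unrounded values)

0.0060
0.3130


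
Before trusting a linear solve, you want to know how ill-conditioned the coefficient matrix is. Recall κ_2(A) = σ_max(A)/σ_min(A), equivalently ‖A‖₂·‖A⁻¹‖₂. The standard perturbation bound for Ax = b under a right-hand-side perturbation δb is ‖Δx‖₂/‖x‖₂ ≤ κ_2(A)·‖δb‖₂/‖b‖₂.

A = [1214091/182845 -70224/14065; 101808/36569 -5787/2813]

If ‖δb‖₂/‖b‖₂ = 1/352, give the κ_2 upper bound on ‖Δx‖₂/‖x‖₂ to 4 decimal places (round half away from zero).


form AᵀA = [10255258449/197824225 -7691338368/197824225; -7691338368/197824225 5768644401/197824225] with trace 640956114/7912969 and determinant 455625/7912969
λ_max, λ_min = (640956114/7912969 ± √410810318687978496/62615078394961)/2 = 81, 5625/7912969
σ_max=√81=9, σ_min=√(5625/7912969)=(75/2813) → κ = 337.5600
perturbation bound = 337.5600·1/352 = 0.9590

0.9590


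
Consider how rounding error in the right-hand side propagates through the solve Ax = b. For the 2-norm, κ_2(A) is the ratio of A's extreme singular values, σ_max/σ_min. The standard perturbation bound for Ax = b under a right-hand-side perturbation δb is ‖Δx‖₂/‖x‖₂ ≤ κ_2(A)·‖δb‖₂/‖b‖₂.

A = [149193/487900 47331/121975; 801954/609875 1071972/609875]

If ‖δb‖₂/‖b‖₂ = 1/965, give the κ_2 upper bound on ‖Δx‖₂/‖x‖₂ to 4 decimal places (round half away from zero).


form AᵀA = [6452437401/3540250000 2150639667/885062500; 2150639667/885062500 716912289/221265625] with trace 716921361/141610000 and determinant 6561/8850625
eigenvalues of AᵀA: λ = (tr ± √(tr²−4·det))/2 = 81/16, 1296/8850625
κ_2(A) = √(λ_max/λ_min) = √((81/16) / (1296/8850625)) = 185.9375
perturbation bound = 185.9375·1/965 = 0.1927

0.1927


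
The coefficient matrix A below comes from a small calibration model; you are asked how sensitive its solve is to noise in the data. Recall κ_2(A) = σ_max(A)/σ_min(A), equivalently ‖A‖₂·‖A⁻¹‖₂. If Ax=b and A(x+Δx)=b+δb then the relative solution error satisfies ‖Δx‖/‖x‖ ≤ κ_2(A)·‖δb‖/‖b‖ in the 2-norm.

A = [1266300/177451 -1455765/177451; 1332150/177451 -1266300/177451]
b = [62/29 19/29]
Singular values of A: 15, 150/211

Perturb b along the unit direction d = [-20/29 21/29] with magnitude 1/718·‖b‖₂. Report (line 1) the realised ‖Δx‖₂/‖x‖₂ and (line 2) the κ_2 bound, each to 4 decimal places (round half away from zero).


σ_max = 15, σ_min = 150/211
κ_2(A) = 15 / (150/211) = 21.1000
perturbation bound = 21.1000·1/718 = 0.0294
solve Ax = b  →  x = [-0.9267 -1.0667]
2-norm of b is 2.2361; of x, 1.4130
with δb = [-0.0021 0.0023], A·Δx = δb → ‖Δx‖ = 0.0044
relative error = 0.0031
so the bound overstates the realised error by a factor of ≈ 9.4785 (computed from the unrounded values)

0.0031
0.0294


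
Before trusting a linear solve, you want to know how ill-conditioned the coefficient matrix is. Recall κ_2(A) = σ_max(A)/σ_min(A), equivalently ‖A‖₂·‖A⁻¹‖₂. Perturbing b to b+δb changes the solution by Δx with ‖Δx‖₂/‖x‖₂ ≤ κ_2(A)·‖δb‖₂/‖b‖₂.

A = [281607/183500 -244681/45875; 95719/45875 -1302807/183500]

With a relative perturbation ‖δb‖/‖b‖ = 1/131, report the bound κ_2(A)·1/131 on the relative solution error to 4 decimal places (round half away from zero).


form AᵀA = [9035861353/1346890000 -1936072656/84180625; -1936072656/84180625 106208269897/1346890000] with trace 92195305/1077512 and determinant 1874161/34480384
char-poly roots: 1369/16 and 1369/2155024
κ = σ_max/σ_min = (37/4)/(37/1468) = 367.0000
bound on ‖Δx‖/‖x‖: κ·ε = 367.0000·1/131 = 2.8015

2.8015


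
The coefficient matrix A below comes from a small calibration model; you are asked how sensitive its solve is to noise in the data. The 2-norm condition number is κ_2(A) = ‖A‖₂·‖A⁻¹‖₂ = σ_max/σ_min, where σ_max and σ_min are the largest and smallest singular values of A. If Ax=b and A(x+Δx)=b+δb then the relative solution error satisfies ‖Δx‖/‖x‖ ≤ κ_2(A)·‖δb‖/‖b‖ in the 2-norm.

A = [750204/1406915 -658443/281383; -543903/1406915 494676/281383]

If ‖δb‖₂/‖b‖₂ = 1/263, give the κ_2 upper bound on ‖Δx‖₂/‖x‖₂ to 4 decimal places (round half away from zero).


1.0438

M = AᵀA = [837694161/1931131529 -3722060160/1931131529; -3722060160/1931131529 16542720225/1931131529]. tr(M)=423912546/47100769, det(M)=50625/47100769
solving λ² − 423912546/47100769·λ + 50625/47100769 = 0 gives λ = 9, 5625/47100769
so κ_2 = √(9 / (5625/47100769)) = 274.5200
κ_2(A)·‖δb‖/‖b‖ = 1.0438


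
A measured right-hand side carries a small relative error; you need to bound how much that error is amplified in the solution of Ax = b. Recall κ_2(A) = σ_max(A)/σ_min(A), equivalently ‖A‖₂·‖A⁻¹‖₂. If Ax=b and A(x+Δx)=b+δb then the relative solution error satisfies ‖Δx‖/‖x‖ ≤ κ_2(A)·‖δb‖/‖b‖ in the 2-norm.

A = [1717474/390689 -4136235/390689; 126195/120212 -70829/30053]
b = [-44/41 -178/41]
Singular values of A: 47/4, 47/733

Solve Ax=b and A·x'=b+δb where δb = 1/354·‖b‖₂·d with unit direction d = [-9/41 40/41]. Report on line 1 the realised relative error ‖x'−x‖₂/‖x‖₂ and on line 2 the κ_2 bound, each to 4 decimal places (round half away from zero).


from the listed singular values, σ₁ = 47/4, σ_n = 47/733
κ = σ_max/σ_min = (47/4)/(47/733) = 183.2500
worst-case relative error ≤ 183.2500 × 1/354 = 0.5177
solve Ax = b  →  x = [-57.6498 -23.8363]
‖b‖ = 4.4721, ‖x‖ = 62.3832
Δx = A⁻¹·δb where δb = 1/354·4.4721·d; ‖Δx‖ = 0.1970
relative error = 0.0032
realised/bound (from unrounded values) ≈ 0.0061

0.0032
0.5177


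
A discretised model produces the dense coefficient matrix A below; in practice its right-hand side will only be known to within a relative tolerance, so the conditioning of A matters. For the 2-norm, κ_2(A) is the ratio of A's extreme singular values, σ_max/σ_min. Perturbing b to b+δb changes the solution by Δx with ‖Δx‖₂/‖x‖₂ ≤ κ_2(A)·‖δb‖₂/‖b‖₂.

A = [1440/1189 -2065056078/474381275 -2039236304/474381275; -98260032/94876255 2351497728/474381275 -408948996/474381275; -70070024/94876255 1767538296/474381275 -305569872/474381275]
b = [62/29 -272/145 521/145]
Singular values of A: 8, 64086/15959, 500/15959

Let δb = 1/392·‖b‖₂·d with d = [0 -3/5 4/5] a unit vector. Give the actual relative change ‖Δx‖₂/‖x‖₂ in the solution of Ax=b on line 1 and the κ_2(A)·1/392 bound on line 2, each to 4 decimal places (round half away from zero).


σ_max = 8, σ_min = 500/15959
κ_2(A) = 8 / (500/15959) = 255.3440
κ_2(A)·‖δb‖/‖b‖ = 0.6514
solve Ax = b  →  x = [124.5855 26.9269 7.3349]
2-norm of b is 4.5826; of x, 127.6730
with δb = [0.0000 -0.0070 0.0094], A·Δx = δb → ‖Δx‖ = 0.3731
relative error = 0.0029
so the bound overstates the realised error by a factor of ≈ 222.8843 (computed from the unrounded values)

0.0029
0.6514


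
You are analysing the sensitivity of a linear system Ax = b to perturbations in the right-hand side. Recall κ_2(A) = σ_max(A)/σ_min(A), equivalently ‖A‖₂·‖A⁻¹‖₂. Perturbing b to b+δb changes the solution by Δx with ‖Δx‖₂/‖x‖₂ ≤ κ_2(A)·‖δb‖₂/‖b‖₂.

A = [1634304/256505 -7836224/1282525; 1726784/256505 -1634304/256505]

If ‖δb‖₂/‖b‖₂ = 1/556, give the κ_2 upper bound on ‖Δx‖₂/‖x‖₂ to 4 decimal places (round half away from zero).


0.5486

M = AᵀA = [6721441792/78234025 -32006209536/391170125; -32006209536/391170125 152413966336/1955850625]. tr(M)=381034496/2325625, det(M)=16777216/58140625
solving λ² − 381034496/2325625·λ + 16777216/58140625 = 0 gives λ = 4096/25, 4096/2325625
κ_2(A) = √(λ_max/λ_min) = √((4096/25) / (4096/2325625)) = 305.0000
worst-case relative error ≤ 305.0000 × 1/556 = 0.5486


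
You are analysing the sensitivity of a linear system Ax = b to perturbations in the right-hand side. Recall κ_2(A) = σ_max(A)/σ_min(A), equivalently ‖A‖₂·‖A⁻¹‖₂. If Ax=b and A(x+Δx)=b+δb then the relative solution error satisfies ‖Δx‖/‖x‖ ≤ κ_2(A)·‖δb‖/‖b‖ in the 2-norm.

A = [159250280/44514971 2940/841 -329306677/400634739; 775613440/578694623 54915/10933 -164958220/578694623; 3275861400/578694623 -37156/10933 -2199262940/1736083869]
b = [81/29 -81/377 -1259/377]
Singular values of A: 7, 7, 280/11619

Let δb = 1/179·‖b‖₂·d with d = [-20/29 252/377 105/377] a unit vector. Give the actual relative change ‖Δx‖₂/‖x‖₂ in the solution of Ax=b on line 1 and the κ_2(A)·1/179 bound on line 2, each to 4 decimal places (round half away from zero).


0.0081
1.6228

from the listed singular values, σ₁ = 7, σ_n = 280/11619
κ = σ_max/σ_min = 7/(280/11619) = 290.4750
κ_2(A)·‖δb‖/‖b‖ = 1.6228
solve Ax = b  →  x = [-27.5143 0.4089 -121.4108]
‖b‖ = 4.3589, ‖x‖ = 124.4901
Δx = A⁻¹·δb where δb = 1/179·4.3589·d; ‖Δx‖ = 1.0105
relative error = 0.0081
realised/bound (from unrounded values) ≈ 0.0050


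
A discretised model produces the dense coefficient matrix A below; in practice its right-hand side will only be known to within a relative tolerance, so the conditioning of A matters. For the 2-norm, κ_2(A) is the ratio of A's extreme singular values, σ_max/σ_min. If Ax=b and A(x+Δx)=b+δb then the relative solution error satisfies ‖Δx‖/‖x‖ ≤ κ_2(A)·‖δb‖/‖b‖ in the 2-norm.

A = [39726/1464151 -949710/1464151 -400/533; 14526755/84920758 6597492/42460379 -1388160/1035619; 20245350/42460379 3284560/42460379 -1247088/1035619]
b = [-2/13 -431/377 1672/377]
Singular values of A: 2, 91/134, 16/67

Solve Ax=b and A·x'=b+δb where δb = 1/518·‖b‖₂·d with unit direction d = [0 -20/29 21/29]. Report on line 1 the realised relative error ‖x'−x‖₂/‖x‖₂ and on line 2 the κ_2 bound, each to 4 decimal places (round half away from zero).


0.0022
0.0162

from the listed singular values, σ₁ = 2, σ_n = 16/67
κ_2(A) = 2 / (16/67) = 8.3750
worst-case relative error ≤ 8.3750 × 1/518 = 0.0162
solve Ax = b  →  x = [16.4803 -2.1987 2.7012]
‖b‖₂ = 4.5826 and ‖x‖₂ = 16.8443
δb = ε·‖b‖·d = [0.0000 -0.0061 0.0064]; solving A·Δx = δb gives ‖Δx‖ = 0.0370
realised ‖Δx‖/‖x‖ = 0.0022
tightness: 0.0022 against a bound of 0.0162 (unrounded ratio ≈ 0.1360)


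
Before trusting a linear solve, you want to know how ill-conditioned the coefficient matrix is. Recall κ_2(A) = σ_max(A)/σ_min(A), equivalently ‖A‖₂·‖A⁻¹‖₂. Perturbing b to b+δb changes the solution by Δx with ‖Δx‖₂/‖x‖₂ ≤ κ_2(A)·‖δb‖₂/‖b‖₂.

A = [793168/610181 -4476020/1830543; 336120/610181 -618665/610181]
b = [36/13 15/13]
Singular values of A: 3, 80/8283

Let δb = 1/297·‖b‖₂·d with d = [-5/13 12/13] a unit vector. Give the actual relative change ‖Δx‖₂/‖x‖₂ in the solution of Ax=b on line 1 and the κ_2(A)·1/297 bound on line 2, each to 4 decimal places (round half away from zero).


largest singular value 3, smallest 80/8283
condition number: 3 ÷ (80/8283) = 310.6125
worst-case relative error ≤ 310.6125 × 1/297 = 1.0458
solve Ax = b  →  x = [0.4706 -0.8824]
2-norm of b is 3.0000; of x, 1.0000
Δx = A⁻¹·δb where δb = 1/297·3.0000·d; ‖Δx‖ = 1.0458
relative error = 1.0458
so the bound is sharp here: realised error equals the bound

1.0458
1.0458


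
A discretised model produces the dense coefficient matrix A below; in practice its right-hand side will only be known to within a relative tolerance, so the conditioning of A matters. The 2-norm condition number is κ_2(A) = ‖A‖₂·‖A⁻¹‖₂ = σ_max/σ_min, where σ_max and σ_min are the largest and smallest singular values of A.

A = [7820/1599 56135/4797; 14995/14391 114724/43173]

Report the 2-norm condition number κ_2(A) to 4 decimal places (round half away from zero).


210.6000

AᵀA = [3080425/123201 22175680/369603; 22175680/369603 159669121/1108809]; tr = 1108834/6561, det = 4225/6561
char-poly roots: 169 and 25/6561
κ = σ_max/σ_min = 13/(5/81) = 210.6000


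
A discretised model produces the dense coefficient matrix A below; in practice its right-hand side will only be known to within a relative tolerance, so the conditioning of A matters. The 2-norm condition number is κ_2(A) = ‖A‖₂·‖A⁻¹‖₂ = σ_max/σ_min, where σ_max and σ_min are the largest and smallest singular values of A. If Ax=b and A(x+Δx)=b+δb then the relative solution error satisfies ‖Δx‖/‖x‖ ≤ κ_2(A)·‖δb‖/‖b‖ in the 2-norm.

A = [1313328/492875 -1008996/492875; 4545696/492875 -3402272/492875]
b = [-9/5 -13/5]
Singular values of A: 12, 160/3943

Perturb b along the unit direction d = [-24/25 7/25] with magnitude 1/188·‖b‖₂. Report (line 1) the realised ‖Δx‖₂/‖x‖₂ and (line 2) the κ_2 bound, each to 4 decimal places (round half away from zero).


0.0168
1.5730

largest singular value 12, smallest 160/3943
condition number: 12 ÷ (160/3943) = 295.7250
bound on ‖Δx‖/‖x‖: κ·ε = 295.7250·1/188 = 1.5730
solve Ax = b  →  x = [14.5863 19.8650]
‖b‖₂ = 3.1623 and ‖x‖₂ = 24.6450
with δb = [-0.0161 0.0047], A·Δx = δb → ‖Δx‖ = 0.4145
realised ‖Δx‖/‖x‖ = 0.0168
so the bound overstates the realised error by a factor of ≈ 93.5213 (computed from the unrounded values)


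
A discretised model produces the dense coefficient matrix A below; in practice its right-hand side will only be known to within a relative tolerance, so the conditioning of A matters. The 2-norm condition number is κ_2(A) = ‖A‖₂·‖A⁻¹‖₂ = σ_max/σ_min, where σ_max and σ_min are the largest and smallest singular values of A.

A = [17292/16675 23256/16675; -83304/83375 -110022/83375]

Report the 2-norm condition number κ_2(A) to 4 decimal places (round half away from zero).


230.0000

form AᵀA = [17140176/8265625 22852368/8265625; 22852368/8265625 30470724/8265625] with trace 1904436/330625 and determinant 5184/8265625
λ_max, λ_min = (1904436/330625 ± √3626602244496/109312890625)/2 = 144/25, 36/330625
σ_max=√(144/25)=(12/5), σ_min=√(36/330625)=(6/575) → κ = 230.0000


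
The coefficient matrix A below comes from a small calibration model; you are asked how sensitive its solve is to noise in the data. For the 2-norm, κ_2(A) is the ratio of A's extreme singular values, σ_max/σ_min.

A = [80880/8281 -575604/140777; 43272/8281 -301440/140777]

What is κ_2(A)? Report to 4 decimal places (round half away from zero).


form AᵀA = [8414040384/68574961 -3505809600/68574961; -3505809600/68574961 1460851344/68574961] with trace 58431312/405769 and determinant 82944/405769
solving λ² − 58431312/405769·λ + 82944/405769 = 0 gives λ = 144, 576/405769
κ_2(A) = √(λ_max/λ_min) = √(144 / (576/405769)) = 318.5000

318.5000


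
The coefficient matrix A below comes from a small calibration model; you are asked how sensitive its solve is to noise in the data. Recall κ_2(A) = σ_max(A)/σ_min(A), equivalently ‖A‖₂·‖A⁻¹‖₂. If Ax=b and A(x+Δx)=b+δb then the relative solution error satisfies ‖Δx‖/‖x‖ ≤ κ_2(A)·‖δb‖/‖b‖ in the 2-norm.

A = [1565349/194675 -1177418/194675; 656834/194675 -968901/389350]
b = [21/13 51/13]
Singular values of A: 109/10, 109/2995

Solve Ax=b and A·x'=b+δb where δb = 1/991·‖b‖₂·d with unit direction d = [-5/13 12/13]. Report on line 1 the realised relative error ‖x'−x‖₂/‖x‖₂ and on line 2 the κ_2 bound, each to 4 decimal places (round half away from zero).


0.0014
0.3022

σ_max = 109/10, σ_min = 109/2995
κ = σ_max/σ_min = (109/10)/(109/2995) = 299.5000
κ_2(A)·‖δb‖/‖b‖ = 0.3022
solve Ax = b  →  x = [49.6789 65.7798]
‖b‖ = 4.2426, ‖x‖ = 82.4317
Δx = A⁻¹·δb where δb = 1/991·4.2426·d; ‖Δx‖ = 0.1176
relative error = 0.0014
so the bound overstates the realised error by a factor of ≈ 211.7797 (computed from the unrounded values)


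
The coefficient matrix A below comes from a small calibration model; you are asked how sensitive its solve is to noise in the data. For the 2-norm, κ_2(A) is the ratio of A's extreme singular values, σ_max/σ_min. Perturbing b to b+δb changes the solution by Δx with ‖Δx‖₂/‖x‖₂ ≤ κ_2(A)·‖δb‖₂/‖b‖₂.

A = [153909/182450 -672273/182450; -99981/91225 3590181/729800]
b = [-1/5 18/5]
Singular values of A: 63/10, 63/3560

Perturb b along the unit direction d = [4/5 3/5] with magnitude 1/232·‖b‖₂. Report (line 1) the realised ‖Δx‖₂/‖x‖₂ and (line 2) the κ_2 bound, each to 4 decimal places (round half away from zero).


0.0078
1.5345

largest singular value 63/10, smallest 63/3560
κ_2(A) = (63/10) / (63/3560) = 356.0000
perturbation bound = 356.0000·1/232 = 1.5345
solve Ax = b  →  x = [110.1549 25.2729]
‖b‖ = 3.6056, ‖x‖ = 113.0169
re-solving with b+δb shifts x by Δx of norm 0.8782
realised ‖Δx‖/‖x‖ = 0.0078
so the bound overstates the realised error by a factor of ≈ 197.4750 (computed from the unrounded values)


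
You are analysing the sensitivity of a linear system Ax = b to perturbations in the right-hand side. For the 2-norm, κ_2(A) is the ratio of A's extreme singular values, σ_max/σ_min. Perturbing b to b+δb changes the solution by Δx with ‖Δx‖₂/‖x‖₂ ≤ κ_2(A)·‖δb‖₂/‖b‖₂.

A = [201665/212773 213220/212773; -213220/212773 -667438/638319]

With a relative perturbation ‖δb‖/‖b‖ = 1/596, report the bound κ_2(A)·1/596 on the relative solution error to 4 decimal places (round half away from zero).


AᵀA = [102415625/53831569 322601860/161494707; 322601860/161494707 1016216884/484484121]; tr = 2304349/576081, det = 100/576081
eigenvalues of AᵀA: λ = (tr ± √(tr²−4·det))/2 = 4, 25/576081
so κ_2 = √(4 / (25/576081)) = 303.6000
κ_2(A)·‖δb‖/‖b‖ = 0.5094

0.5094
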